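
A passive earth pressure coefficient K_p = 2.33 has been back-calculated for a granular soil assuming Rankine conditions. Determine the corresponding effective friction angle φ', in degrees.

23.5°

K_p = (1+sin φ)/(1−sin φ) ⇒ sin φ = (K_p − 1)/(K_p + 1) = 0.3994.
φ = arcsin(0.3994) = 23.54°.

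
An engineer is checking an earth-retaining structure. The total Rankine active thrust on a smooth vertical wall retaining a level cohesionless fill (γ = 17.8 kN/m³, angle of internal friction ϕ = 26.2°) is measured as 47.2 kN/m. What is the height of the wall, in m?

3.70 m

K_a = 0.3874. P_a = ½ K_a γ H² ⇒ H = √(2P_a/(K_a γ)).
H = √(2×47.2/(0.3874×17.8)) = 3.700 m.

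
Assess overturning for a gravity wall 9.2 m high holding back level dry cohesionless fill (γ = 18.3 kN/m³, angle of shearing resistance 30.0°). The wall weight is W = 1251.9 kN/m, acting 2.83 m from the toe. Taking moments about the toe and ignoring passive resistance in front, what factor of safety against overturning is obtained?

K_a = tan²(45° − 30.0°/2) = 0.3333.
P_a = ½K_aγH² = 0.5×0.3333×18.3×9.2² = 258.2 kN/m, acting at H/3 = 3.067 m above the base.
Overturning moment M_o = P_a × H/3 = 258.2 × 3.067 = 791.7.
Resisting moment M_r = W × 2.83 = 1251.9 × 2.83 = 3543.
FS_overturning = M_r/M_o = 3543/791.7 = 4.475.

4.48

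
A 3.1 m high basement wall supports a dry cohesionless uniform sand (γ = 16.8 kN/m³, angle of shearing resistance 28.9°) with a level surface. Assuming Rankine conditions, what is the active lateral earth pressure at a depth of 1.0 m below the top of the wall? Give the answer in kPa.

5.85 kPa

K_a = (1 − sin φ)/(1 + sin φ) = 0.3484.
σ_h = K_a γ z = 0.3484 × 16.8 × 1.0 = 5.852 kPa.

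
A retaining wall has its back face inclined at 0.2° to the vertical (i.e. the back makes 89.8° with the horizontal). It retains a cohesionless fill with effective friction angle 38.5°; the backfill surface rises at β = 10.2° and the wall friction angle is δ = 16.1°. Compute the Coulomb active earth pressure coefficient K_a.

K_a = sin²(α+φ) / [sin²α · sin(α−δ) · (1 + √{sin(φ+δ)sin(φ−β) / (sin(α−δ)sin(α+β))})²].
With α = 89.8°, φ = 38.5°, δ = 16.1°, β = 10.2°: K_a = 0.2387.

0.239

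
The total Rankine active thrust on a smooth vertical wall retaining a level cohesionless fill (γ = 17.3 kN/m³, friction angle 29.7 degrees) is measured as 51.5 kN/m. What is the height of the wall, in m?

4.20 m

K_a = 0.3374. P_a = ½ K_a γ H² ⇒ H = √(2P_a/(K_a γ)).
H = √(2×51.5/(0.3374×17.3)) = 4.201 m.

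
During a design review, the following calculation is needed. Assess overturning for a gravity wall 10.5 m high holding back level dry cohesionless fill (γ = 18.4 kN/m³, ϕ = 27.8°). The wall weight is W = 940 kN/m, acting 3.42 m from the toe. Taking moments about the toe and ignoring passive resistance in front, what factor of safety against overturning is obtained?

2.49

K_a = tan²(45° − 27.8°/2) = 0.3639.
P_a = ½K_aγH² = 0.5×0.3639×18.4×10.5² = 369.1 kN/m, acting at H/3 = 3.500 m above the base.
Overturning moment M_o = P_a × H/3 = 369.1 × 3.500 = 1292.
Resisting moment M_r = W × 3.42 = 940 × 3.42 = 3215.
FS_overturning = M_r/M_o = 3215/1292 = 2.489.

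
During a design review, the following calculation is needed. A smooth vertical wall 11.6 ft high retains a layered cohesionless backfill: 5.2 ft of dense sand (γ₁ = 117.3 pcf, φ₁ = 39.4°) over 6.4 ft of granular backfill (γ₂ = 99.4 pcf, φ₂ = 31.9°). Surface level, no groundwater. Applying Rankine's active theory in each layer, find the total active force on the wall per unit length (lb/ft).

2190 lb/ft

K_a1 = tan²(45°−39.4°/2) = 0.2234; K_a2 = tan²(45°−31.9°/2) = 0.3085.
Layer 1: σ at base = K_a1 γ₁ h₁ = 136.3 psf; P₁ = ½×136.3×5.2 = 354.4.
Layer 2: σ_v at top = γ₁h₁ = 610.0; σ_h top = K_a2×610.0 = 188.2; σ_h base = K_a2×(610.0+99.4×6.4) = 384.5.
P₂ = ½(188.2+384.5)×6.4 = 1832. Total P_a = 354.4+1832 = 2187 lb/ft.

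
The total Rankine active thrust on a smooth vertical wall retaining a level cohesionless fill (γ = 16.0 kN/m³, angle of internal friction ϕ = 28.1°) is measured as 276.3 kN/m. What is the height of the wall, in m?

9.80 m

K_a = 0.3596. P_a = ½ K_a γ H² ⇒ H = √(2P_a/(K_a γ)).
H = √(2×276.3/(0.3596×16.0)) = 9.800 m.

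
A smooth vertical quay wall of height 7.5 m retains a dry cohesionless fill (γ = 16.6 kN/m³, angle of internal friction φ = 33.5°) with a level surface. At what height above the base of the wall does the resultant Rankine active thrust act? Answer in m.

K_a = 0.2887.
The pressure distribution is triangular, so the resultant acts at H/3 above the base = 7.5/3 = 2.500 m.

2.50 m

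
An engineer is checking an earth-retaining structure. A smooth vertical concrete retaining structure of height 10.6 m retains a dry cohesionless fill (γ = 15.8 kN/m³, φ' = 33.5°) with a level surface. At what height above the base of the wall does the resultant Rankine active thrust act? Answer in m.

K_a = 0.2887.
The pressure distribution is triangular, so the resultant acts at H/3 above the base = 10.6/3 = 3.533 m.

3.53 m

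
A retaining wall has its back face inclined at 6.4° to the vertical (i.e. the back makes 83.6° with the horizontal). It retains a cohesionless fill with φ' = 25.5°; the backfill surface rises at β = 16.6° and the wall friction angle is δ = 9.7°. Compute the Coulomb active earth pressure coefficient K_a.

K_a = sin²(α+φ) / [sin²α · sin(α−δ) · (1 + √{sin(φ+δ)sin(φ−β) / (sin(α−δ)sin(α+β))})²].
With α = 83.6°, φ = 25.5°, δ = 9.7°, β = 16.6°: K_a = 0.5508.

0.551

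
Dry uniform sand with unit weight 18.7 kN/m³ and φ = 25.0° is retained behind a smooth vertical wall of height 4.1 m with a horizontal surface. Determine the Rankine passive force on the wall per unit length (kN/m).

387 kN/m

K_p = tan²(45° + φ/2) = 2.464.
P_p = ½ K_p γ H² = 0.5 × 2.464 × 18.7 × 4.1² = 387.3 kN/m.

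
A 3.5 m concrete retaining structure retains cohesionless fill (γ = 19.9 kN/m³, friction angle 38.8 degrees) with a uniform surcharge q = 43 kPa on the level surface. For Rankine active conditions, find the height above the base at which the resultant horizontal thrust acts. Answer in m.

1.49 m

K_a = 0.2296.
Triangular part P₁ = ½K_aγH² = 27.98 at H/3 = 1.167 m; rectangular part P₂ = K_a q H = 34.55 at H/2 = 1.750 m.
ȳ = (P₁·1.167 + P₂·1.750)/(P₁+P₂) = 1.489 m.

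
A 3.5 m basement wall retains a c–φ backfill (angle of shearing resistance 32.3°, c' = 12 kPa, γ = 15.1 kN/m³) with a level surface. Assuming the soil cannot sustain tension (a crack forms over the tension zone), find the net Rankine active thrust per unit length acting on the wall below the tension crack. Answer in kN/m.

K_a = 0.3035; √K_a = 0.5509.
Tension-crack depth z_c = 2c/(γ√K_a) = 2×12/(15.1×0.5509) = 2.885 m.
σ_a at base = K_a γ H − 2c√K_a = 0.3035×15.1×3.5 − 2×12×0.5509 = 2.818 kPa.
P_a = ½ × 2.818 × (H − z_c) = 0.5×2.818×0.6149 = 0.8662 kN/m.

0.866 kN/m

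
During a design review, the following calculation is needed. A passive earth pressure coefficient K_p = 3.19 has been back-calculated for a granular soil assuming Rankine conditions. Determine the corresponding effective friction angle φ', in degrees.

31.5°

K_p = (1+sin φ)/(1−sin φ) ⇒ sin φ = (K_p − 1)/(K_p + 1) = 0.5227.
φ = arcsin(0.5227) = 31.51°.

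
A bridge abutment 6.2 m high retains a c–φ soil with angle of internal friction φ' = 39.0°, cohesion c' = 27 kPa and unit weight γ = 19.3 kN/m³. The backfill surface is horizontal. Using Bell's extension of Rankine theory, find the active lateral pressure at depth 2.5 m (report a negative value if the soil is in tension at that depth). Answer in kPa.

K_a = (1 − sin φ)/(1 + sin φ) = 0.2275.
σ_a = K_a γ z − 2c√K_a = 0.2275×19.3×2.5 − 2×27×0.4770 = -14.78 kPa.

-14.8 kPa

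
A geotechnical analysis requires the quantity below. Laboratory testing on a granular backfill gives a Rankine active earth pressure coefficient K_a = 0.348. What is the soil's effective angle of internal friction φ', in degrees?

K_a = tan²(45° − φ/2) ⇒ 45° − φ/2 = arctan(√0.348) = 30.54°.
φ = 2(45° − 30.54°) = 28.93°.

28.9°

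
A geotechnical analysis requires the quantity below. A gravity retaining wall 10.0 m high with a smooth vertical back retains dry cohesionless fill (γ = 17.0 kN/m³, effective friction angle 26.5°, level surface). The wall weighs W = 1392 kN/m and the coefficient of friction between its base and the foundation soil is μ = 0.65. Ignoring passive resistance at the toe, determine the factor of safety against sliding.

2.78

K_a = tan²(45° − 26.5°/2) = 0.3829.
P_a = ½K_aγH² = 0.5×0.3829×17.0×10.0² = 325.5 kN/m, acting at H/3 = 3.333 m above the base.
FS_sliding = μW / P_a = 0.65×1392 / 325.5 = 2.780.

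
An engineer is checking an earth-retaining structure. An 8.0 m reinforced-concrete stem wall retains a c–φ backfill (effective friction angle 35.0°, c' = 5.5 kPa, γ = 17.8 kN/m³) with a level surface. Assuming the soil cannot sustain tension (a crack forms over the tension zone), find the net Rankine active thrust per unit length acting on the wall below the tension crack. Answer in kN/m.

112 kN/m

K_a = 0.2710; √K_a = 0.5206.
Tension-crack depth z_c = 2c/(γ√K_a) = 2×5.5/(17.8×0.5206) = 1.187 m.
σ_a at base = K_a γ H − 2c√K_a = 0.2710×17.8×8.0 − 2×5.5×0.5206 = 32.86 kPa.
P_a = ½ × 32.86 × (H − z_c) = 0.5×32.86×6.813 = 111.9 kN/m.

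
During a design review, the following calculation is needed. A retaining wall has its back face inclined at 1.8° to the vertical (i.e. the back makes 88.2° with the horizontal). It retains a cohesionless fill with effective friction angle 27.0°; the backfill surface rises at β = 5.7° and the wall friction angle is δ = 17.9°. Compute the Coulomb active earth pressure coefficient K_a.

K_a = sin²(α+φ) / [sin²α · sin(α−δ) · (1 + √{sin(φ+δ)sin(φ−β) / (sin(α−δ)sin(α+β))})²].
With α = 88.2°, φ = 27.0°, δ = 17.9°, β = 5.7°: K_a = 0.3755.

0.376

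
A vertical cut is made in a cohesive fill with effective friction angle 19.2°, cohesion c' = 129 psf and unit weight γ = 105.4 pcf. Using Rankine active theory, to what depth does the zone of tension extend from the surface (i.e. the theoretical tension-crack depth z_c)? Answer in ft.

3.44 ft

K_a = tan²(45° − 19.2°/2) = 0.5050; √K_a = 0.7107.
The active pressure is zero where K_a γ z = 2c√K_a, so z_c = 2c/(γ√K_a) = 2×129/(105.4×0.7107) = 3.444 ft.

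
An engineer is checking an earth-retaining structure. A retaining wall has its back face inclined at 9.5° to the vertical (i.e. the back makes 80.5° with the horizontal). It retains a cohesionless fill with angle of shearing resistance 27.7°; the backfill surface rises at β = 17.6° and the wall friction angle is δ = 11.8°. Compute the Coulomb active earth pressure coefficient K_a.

0.548

K_a = sin²(α+φ) / [sin²α · sin(α−δ) · (1 + √{sin(φ+δ)sin(φ−β) / (sin(α−δ)sin(α+β))})²].
With α = 80.5°, φ = 27.7°, δ = 11.8°, β = 17.6°: K_a = 0.5482.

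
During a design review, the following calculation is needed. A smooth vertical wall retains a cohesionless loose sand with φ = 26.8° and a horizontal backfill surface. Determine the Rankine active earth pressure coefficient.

K_a = (1 − sin φ)/(1 + sin φ) = (1 − sin 26.8°)/(1 + sin 26.8°) = 0.3785.

0.378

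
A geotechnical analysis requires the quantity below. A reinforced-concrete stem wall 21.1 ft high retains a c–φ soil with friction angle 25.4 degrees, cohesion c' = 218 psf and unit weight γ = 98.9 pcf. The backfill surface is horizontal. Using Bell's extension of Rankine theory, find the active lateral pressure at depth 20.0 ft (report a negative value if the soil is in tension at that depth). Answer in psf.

K_a = (1 − sin φ)/(1 + sin φ) = 0.3996.
σ_a = K_a γ z − 2c√K_a = 0.3996×98.9×20.0 − 2×218×0.6322 = 514.9 psf.

515 psf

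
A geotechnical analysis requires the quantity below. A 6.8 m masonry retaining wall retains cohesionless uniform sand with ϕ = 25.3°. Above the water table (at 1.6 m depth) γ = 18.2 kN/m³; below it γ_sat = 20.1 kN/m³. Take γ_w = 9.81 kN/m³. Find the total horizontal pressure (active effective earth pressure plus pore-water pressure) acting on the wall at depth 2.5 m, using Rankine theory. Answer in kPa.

24.2 kPa

K_a = (1 − sin φ)/(1 + sin φ) = 0.4012.
γ' = 20.1 − 9.81 = 10.29 kN/m³.
Effective vertical stress at 2.5 m: σ'_v = 18.2×1.6 + 10.29×0.900 = 38.38 kPa.
σ'_h = K_a σ'_v = 0.4012 × 38.38 = 15.40 kPa; u = γ_w × 0.900 = 8.829 kPa.
Total σ_h = 15.40 + 8.829 = 24.23 kPa.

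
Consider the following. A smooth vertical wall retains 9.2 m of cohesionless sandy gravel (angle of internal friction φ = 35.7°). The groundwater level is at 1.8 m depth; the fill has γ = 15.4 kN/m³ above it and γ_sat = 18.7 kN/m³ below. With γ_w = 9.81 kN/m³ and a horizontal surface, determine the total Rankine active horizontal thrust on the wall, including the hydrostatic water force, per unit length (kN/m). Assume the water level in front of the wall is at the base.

K_a = tan²(45° − φ/2) = 0.2630.
γ' = 18.7 − 9.81 = 8.890 kN/m³. Depth below WT = 7.4 m.
σ'_h at WT = K_a γ d_w = 7.290 kPa; at base = 7.290 + K_a γ' × 7.4 = 24.59 kPa.
P₁ (0–1.8 m) = ½×7.290×1.8 = 6.561. P₂ (1.8–9.2 m) = ½(7.290+24.59)×7.4 = 118.0.
P_w = ½ γ_w h₂² = 0.5×9.81×7.4² = 268.6. Total = 6.561+118.0+268.6 = 393.1 kN/m.

393 kN/m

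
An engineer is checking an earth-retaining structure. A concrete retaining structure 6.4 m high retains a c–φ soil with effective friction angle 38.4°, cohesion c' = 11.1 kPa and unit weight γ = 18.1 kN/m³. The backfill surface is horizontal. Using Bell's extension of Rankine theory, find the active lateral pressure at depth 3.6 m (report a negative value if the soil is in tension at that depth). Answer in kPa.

K_a = (1 − sin φ)/(1 + sin φ) = 0.2337.
σ_a = K_a γ z − 2c√K_a = 0.2337×18.1×3.6 − 2×11.1×0.4834 = 4.496 kPa.

4.50 kPa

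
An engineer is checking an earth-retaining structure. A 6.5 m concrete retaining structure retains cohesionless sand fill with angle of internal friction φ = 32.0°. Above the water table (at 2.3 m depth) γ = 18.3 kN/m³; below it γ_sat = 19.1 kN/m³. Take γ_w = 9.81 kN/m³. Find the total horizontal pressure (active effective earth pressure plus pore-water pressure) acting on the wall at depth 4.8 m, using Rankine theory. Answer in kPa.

K_a = (1 − sin φ)/(1 + sin φ) = 0.3073.
γ' = 19.1 − 9.81 = 9.290 kN/m³.
Effective vertical stress at 4.8 m: σ'_v = 18.3×2.3 + 9.290×2.50 = 65.31 kPa.
σ'_h = K_a σ'_v = 0.3073 × 65.31 = 20.07 kPa; u = γ_w × 2.50 = 24.53 kPa.
Total σ_h = 20.07 + 24.53 = 44.59 kPa.

44.6 kPa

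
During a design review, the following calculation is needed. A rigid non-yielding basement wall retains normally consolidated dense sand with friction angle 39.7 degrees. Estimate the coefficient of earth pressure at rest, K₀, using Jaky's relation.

0.361

K₀ = 1 − sin φ' = 1 − sin 39.7° = 0.3612.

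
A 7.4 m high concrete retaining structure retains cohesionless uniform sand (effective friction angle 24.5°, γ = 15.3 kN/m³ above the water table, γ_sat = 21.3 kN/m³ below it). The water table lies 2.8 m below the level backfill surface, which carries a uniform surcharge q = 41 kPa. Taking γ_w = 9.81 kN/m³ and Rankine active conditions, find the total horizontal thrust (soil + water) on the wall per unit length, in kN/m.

386 kN/m

K_a = tan²(45° − φ/2) = 0.4137.
γ' = 21.3 − 9.81 = 11.49 kN/m³. h₂ = H − d_w = 4.6 m.
σ'_h: at surface K_a·q = 16.96; at WT K_a(q+γd_w) = 34.69; at base K_a(q+γd_w+γ'h₂) = 56.55 kPa.
P₁ = ½(16.96+34.69)×2.8 = 72.31; P₂ = ½(34.69+56.55)×4.6 = 209.9; P_w = ½γ_w h₂² = 103.8.
Total = 72.31+209.9+103.8 = 386.0 kN/m.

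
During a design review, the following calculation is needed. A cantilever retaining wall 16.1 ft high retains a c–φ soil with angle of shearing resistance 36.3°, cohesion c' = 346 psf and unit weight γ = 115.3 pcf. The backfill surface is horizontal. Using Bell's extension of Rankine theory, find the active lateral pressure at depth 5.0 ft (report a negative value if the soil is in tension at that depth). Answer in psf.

K_a = (1 − sin φ)/(1 + sin φ) = 0.2563.
σ_a = K_a γ z − 2c√K_a = 0.2563×115.3×5.0 − 2×346×0.5062 = -202.6 psf.

-203 psf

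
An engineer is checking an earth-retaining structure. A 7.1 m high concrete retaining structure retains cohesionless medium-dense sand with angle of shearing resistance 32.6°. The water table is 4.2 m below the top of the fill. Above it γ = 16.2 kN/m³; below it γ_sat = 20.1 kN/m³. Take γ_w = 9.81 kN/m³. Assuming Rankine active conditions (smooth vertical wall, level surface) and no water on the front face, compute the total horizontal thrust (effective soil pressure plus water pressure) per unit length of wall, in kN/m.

156 kN/m

K_a = tan²(45° − φ/2) = 0.2997.
γ' = 20.1 − 9.81 = 10.29 kN/m³. Depth below WT = 2.9 m.
σ'_h at WT = K_a γ d_w = 20.39 kPa; at base = 20.39 + K_a γ' × 2.9 = 29.34 kPa.
P₁ (0–4.2 m) = ½×20.39×4.2 = 42.83. P₂ (4.2–7.1 m) = ½(20.39+29.34)×2.9 = 72.11.
P_w = ½ γ_w h₂² = 0.5×9.81×2.9² = 41.25. Total = 42.83+72.11+41.25 = 156.2 kN/m.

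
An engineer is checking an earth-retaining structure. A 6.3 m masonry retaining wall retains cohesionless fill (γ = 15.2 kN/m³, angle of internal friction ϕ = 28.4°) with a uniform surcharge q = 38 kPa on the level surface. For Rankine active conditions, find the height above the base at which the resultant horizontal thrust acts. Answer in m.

K_a = 0.3554.
Triangular part P₁ = ½K_aγH² = 107.2 at H/3 = 2.100 m; rectangular part P₂ = K_a q H = 85.07 at H/2 = 3.150 m.
ȳ = (P₁·2.100 + P₂·3.150)/(P₁+P₂) = 2.565 m.

2.56 m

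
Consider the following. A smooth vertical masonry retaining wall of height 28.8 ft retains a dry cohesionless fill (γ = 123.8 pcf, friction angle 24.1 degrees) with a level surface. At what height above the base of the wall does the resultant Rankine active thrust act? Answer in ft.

K_a = 0.4201.
The pressure distribution is triangular, so the resultant acts at H/3 above the base = 28.8/3 = 9.600 ft.

9.60 ft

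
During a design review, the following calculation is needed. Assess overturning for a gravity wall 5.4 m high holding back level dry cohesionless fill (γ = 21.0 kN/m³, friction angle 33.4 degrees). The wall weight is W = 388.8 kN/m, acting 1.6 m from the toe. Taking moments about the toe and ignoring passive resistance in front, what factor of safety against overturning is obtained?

3.89

K_a = tan²(45° − 33.4°/2) = 0.2899.
P_a = ½K_aγH² = 0.5×0.2899×21.0×5.4² = 88.77 kN/m, acting at H/3 = 1.800 m above the base.
Overturning moment M_o = P_a × H/3 = 88.77 × 1.800 = 159.8.
Resisting moment M_r = W × 1.6 = 388.8 × 1.6 = 622.1.
FS_overturning = M_r/M_o = 622.1/159.8 = 3.893.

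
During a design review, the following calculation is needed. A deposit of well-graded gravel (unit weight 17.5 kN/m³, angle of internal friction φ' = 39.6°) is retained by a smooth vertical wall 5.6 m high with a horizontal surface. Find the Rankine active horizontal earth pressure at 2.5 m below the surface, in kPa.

K_a = (1 − sin φ)/(1 + sin φ) = 0.2214.
σ_h = K_a γ z = 0.2214 × 17.5 × 2.5 = 9.688 kPa.

9.69 kPa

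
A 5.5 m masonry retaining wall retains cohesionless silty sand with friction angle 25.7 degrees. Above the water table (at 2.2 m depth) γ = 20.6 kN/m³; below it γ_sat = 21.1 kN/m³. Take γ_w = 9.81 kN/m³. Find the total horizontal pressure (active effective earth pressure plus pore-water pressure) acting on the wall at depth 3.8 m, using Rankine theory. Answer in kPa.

K_a = (1 − sin φ)/(1 + sin φ) = 0.3950.
γ' = 21.1 − 9.81 = 11.29 kN/m³.
Effective vertical stress at 3.8 m: σ'_v = 20.6×2.2 + 11.29×1.60 = 63.38 kPa.
σ'_h = K_a σ'_v = 0.3950 × 63.38 = 25.04 kPa; u = γ_w × 1.60 = 15.70 kPa.
Total σ_h = 25.04 + 15.70 = 40.73 kPa.

40.7 kPa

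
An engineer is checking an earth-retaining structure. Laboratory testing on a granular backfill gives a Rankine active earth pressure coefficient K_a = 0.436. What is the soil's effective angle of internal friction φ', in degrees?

K_a = tan²(45° − φ/2) ⇒ 45° − φ/2 = arctan(√0.436) = 33.44°.
φ = 2(45° − 33.44°) = 23.13°.

23.1°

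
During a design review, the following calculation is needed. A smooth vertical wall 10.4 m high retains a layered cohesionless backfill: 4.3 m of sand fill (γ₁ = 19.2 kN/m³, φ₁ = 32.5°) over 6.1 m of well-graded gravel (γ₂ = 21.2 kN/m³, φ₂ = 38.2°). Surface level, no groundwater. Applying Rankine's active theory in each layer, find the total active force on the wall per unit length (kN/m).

K_a1 = tan²(45°−32.5°/2) = 0.3010; K_a2 = tan²(45°−38.2°/2) = 0.2358.
Layer 1: σ at base = K_a1 γ₁ h₁ = 24.85 kPa; P₁ = ½×24.85×4.3 = 53.43.
Layer 2: σ_v at top = γ₁h₁ = 82.56; σ_h top = K_a2×82.56 = 19.47; σ_h base = K_a2×(82.56+21.2×6.1) = 49.96.
P₂ = ½(19.47+49.96)×6.1 = 211.7. Total P_a = 53.43+211.7 = 265.2 kN/m.

265 kN/m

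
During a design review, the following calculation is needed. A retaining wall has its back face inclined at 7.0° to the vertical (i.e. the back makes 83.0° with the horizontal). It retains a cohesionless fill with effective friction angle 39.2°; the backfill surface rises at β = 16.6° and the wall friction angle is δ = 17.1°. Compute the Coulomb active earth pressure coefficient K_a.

0.313

K_a = sin²(α+φ) / [sin²α · sin(α−δ) · (1 + √{sin(φ+δ)sin(φ−β) / (sin(α−δ)sin(α+β))})²].
With α = 83.0°, φ = 39.2°, δ = 17.1°, β = 16.6°: K_a = 0.3126.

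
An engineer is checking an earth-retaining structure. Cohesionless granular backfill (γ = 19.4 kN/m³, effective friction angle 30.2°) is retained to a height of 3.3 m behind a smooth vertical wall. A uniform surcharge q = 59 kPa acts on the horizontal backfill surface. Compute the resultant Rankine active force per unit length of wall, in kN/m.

K_a = tan²(45° − φ/2) = 0.3307.
Soil triangle: ½ K_a γ H² = 0.5×0.3307×19.4×3.3² = 34.93 kN/m.
Surcharge rectangle: K_a q H = 0.3307×59×3.3 = 64.38 kN/m.
Total = 34.93 + 64.38 = 99.31 kN/m.

99.3 kN/m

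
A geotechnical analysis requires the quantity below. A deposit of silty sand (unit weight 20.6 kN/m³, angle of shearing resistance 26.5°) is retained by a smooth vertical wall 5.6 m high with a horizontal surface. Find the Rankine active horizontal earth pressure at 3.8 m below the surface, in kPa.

K_a = (1 − sin φ)/(1 + sin φ) = 0.3829.
σ_h = K_a γ z = 0.3829 × 20.6 × 3.8 = 29.98 kPa.

30.0 kPa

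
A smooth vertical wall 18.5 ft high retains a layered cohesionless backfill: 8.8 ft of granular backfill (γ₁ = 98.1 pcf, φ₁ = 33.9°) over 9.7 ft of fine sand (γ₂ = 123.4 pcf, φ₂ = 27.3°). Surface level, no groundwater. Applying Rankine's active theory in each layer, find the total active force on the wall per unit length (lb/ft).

6340 lb/ft

K_a1 = tan²(45°−33.9°/2) = 0.2839; K_a2 = tan²(45°−27.3°/2) = 0.3711.
Layer 1: σ at base = K_a1 γ₁ h₁ = 245.1 psf; P₁ = ½×245.1×8.8 = 1078.
Layer 2: σ_v at top = γ₁h₁ = 863.3; σ_h top = K_a2×863.3 = 320.4; σ_h base = K_a2×(863.3+123.4×9.7) = 764.6.
P₂ = ½(320.4+764.6)×9.7 = 5262. Total P_a = 1078+5262 = 6341 lb/ft.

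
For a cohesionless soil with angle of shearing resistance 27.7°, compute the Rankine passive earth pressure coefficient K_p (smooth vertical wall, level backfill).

K_p = (1 + sin φ)/(1 − sin φ) = tan²(45° + 27.7°/2) = 2.737.

2.74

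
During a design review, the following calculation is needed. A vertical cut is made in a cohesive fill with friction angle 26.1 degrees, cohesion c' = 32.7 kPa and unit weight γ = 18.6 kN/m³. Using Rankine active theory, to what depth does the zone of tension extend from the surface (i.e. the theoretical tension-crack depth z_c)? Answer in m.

5.64 m

K_a = tan²(45° − 26.1°/2) = 0.3889; √K_a = 0.6237.
The active pressure is zero where K_a γ z = 2c√K_a, so z_c = 2c/(γ√K_a) = 2×32.7/(18.6×0.6237) = 5.638 m.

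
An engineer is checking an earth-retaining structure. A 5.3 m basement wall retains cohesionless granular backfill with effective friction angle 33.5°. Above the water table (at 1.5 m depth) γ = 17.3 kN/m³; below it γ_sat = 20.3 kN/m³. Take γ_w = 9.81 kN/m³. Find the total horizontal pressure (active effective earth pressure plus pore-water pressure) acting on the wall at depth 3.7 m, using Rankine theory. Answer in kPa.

35.7 kPa

K_a = (1 − sin φ)/(1 + sin φ) = 0.2887.
γ' = 20.3 − 9.81 = 10.49 kN/m³.
Effective vertical stress at 3.7 m: σ'_v = 17.3×1.5 + 10.49×2.20 = 49.03 kPa.
σ'_h = K_a σ'_v = 0.2887 × 49.03 = 14.15 kPa; u = γ_w × 2.20 = 21.58 kPa.
Total σ_h = 14.15 + 21.58 = 35.74 kPa.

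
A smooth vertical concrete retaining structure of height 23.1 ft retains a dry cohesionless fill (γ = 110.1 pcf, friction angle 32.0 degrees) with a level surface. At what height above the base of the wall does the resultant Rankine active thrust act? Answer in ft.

K_a = 0.3073.
The pressure distribution is triangular, so the resultant acts at H/3 above the base = 23.1/3 = 7.700 ft.

7.70 ft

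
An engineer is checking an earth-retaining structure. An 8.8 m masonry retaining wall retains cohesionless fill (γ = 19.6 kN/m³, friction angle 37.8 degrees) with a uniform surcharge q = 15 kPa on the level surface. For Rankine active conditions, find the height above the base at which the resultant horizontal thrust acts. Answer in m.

3.15 m

K_a = 0.2400.
Triangular part P₁ = ½K_aγH² = 182.1 at H/3 = 2.933 m; rectangular part P₂ = K_a q H = 31.68 at H/2 = 4.400 m.
ȳ = (P₁·2.933 + P₂·4.400)/(P₁+P₂) = 3.151 m.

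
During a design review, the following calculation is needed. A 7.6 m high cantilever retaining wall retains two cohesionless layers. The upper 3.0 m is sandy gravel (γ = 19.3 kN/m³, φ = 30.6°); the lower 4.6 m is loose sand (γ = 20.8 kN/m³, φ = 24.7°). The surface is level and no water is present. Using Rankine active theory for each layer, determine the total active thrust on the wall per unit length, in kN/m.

228 kN/m

K_a1 = tan²(45°−30.6°/2) = 0.3253; K_a2 = tan²(45°−24.7°/2) = 0.4106.
Layer 1: σ at base = K_a1 γ₁ h₁ = 18.84 kPa; P₁ = ½×18.84×3.0 = 28.26.
Layer 2: σ_v at top = γ₁h₁ = 57.90; σ_h top = K_a2×57.90 = 23.77; σ_h base = K_a2×(57.90+20.8×4.6) = 63.06.
P₂ = ½(23.77+63.06)×4.6 = 199.7. Total P_a = 28.26+199.7 = 228.0 kN/m.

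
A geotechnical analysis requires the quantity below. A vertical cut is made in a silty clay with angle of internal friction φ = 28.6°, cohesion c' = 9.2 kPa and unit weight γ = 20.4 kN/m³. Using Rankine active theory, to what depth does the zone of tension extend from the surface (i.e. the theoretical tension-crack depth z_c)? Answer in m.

1.52 m

K_a = tan²(45° − 28.6°/2) = 0.3525; √K_a = 0.5938.
The active pressure is zero where K_a γ z = 2c√K_a, so z_c = 2c/(γ√K_a) = 2×9.2/(20.4×0.5938) = 1.519 m.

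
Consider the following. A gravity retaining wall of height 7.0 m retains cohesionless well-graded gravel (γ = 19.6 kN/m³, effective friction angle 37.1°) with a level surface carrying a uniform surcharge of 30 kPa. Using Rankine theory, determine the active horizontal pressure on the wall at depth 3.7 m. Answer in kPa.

25.4 kPa

K_a = (1 − sin φ)/(1 + sin φ) = 0.2475.
σ_v = γz + q = 19.6 × 3.7 + 30 = 102.5 kPa.
σ_h = K_a σ_v = 0.2475 × 102.5 = 25.37 kPa.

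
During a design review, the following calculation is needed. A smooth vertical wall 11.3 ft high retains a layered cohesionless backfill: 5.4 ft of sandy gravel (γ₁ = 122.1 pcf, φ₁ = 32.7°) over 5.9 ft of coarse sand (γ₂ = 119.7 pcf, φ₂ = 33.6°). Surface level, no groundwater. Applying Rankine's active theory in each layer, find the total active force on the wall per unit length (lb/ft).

K_a1 = tan²(45°−32.7°/2) = 0.2985; K_a2 = tan²(45°−33.6°/2) = 0.2875.
Layer 1: σ at base = K_a1 γ₁ h₁ = 196.8 psf; P₁ = ½×196.8×5.4 = 531.4.
Layer 2: σ_v at top = γ₁h₁ = 659.3; σ_h top = K_a2×659.3 = 189.6; σ_h base = K_a2×(659.3+119.7×5.9) = 392.6.
P₂ = ½(189.6+392.6)×5.9 = 1717. Total P_a = 531.4+1717 = 2249 lb/ft.

2250 lb/ft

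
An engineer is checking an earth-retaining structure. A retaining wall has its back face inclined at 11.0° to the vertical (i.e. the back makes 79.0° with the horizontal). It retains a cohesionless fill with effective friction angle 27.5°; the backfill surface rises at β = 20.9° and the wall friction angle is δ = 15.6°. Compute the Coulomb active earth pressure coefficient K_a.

K_a = sin²(α+φ) / [sin²α · sin(α−δ) · (1 + √{sin(φ+δ)sin(φ−β) / (sin(α−δ)sin(α+β))})²].
With α = 79.0°, φ = 27.5°, δ = 15.6°, β = 20.9°: K_a = 0.6327.

0.633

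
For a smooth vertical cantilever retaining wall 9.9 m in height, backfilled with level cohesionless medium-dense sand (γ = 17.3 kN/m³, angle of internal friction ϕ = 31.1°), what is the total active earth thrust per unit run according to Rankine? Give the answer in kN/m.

K_a = tan²(45° − φ/2) = 0.3188.
P_a = ½ K_a γ H² = 0.5 × 0.3188 × 17.3 × 9.9² = 270.3 kN/m.

270 kN/m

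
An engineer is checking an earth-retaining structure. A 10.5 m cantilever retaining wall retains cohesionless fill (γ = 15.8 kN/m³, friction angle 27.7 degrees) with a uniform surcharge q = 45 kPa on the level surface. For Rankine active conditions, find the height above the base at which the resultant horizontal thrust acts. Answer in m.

K_a = 0.3653.
Triangular part P₁ = ½K_aγH² = 318.2 at H/3 = 3.500 m; rectangular part P₂ = K_a q H = 172.6 at H/2 = 5.250 m.
ȳ = (P₁·3.500 + P₂·5.250)/(P₁+P₂) = 4.115 m.

4.12 m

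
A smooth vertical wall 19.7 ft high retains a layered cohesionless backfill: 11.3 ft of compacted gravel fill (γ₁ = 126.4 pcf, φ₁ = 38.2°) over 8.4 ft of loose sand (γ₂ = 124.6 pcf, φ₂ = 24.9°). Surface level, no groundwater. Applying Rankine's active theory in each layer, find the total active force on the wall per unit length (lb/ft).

K_a1 = tan²(45°−38.2°/2) = 0.2358; K_a2 = tan²(45°−24.9°/2) = 0.4074.
Layer 1: σ at base = K_a1 γ₁ h₁ = 336.8 psf; P₁ = ½×336.8×11.3 = 1903.
Layer 2: σ_v at top = γ₁h₁ = 1428; σ_h top = K_a2×1428 = 581.9; σ_h base = K_a2×(1428+124.6×8.4) = 1008.
P₂ = ½(581.9+1008)×8.4 = 6679. Total P_a = 1903+6679 = 8582 lb/ft.

8580 lb/ft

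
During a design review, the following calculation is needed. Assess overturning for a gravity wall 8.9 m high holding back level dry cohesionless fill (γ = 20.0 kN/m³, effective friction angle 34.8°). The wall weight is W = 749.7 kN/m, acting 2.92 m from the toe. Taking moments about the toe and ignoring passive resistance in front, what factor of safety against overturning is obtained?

K_a = tan²(45° − 34.8°/2) = 0.2733.
P_a = ½K_aγH² = 0.5×0.2733×20.0×8.9² = 216.5 kN/m, acting at H/3 = 2.967 m above the base.
Overturning moment M_o = P_a × H/3 = 216.5 × 2.967 = 642.2.
Resisting moment M_r = W × 2.92 = 749.7 × 2.92 = 2189.
FS_overturning = M_r/M_o = 2189/642.2 = 3.409.

3.41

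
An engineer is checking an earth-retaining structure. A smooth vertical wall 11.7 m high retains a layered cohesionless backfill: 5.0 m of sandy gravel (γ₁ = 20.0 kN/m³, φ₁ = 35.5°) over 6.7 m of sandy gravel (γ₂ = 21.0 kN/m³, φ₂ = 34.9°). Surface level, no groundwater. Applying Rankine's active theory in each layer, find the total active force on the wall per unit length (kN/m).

377 kN/m

K_a1 = tan²(45°−35.5°/2) = 0.2653; K_a2 = tan²(45°−34.9°/2) = 0.2721.
Layer 1: σ at base = K_a1 γ₁ h₁ = 26.53 kPa; P₁ = ½×26.53×5.0 = 66.31.
Layer 2: σ_v at top = γ₁h₁ = 100.0; σ_h top = K_a2×100.0 = 27.21; σ_h base = K_a2×(100.0+21.0×6.7) = 65.51.
P₂ = ½(27.21+65.51)×6.7 = 310.6. Total P_a = 66.31+310.6 = 376.9 kN/m.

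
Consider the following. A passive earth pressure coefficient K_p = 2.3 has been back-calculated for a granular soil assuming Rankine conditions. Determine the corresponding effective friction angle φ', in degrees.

23.2°

K_p = (1+sin φ)/(1−sin φ) ⇒ sin φ = (K_p − 1)/(K_p + 1) = 0.3939.
φ = arcsin(0.3939) = 23.20°.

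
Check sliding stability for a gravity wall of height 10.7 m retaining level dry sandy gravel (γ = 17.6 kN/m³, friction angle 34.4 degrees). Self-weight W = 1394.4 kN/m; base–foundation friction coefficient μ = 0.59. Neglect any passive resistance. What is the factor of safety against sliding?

2.94

K_a = tan²(45° − 34.4°/2) = 0.2780.
P_a = ½K_aγH² = 0.5×0.2780×17.6×10.7² = 280.1 kN/m, acting at H/3 = 3.567 m above the base.
FS_sliding = μW / P_a = 0.59×1394.4 / 280.1 = 2.937.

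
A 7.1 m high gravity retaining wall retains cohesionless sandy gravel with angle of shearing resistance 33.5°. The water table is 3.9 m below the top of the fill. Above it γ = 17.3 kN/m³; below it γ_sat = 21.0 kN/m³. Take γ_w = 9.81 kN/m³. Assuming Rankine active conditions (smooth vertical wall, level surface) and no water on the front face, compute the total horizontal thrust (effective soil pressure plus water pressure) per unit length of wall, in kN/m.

167 kN/m

K_a = tan²(45° − φ/2) = 0.2887.
γ' = 21.0 − 9.81 = 11.19 kN/m³. Depth below WT = 3.2 m.
σ'_h at WT = K_a γ d_w = 19.48 kPa; at base = 19.48 + K_a γ' × 3.2 = 29.82 kPa.
P₁ (0–3.9 m) = ½×19.48×3.9 = 37.98. P₂ (3.9–7.1 m) = ½(19.48+29.82)×3.2 = 78.88.
P_w = ½ γ_w h₂² = 0.5×9.81×3.2² = 50.23. Total = 37.98+78.88+50.23 = 167.1 kN/m.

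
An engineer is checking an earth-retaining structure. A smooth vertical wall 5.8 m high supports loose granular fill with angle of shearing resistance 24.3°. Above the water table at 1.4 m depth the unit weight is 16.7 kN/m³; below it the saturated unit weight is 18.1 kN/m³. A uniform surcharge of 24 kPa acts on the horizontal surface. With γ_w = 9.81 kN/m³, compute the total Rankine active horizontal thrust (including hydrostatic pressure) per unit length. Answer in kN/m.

K_a = tan²(45° − φ/2) = 0.4169.
γ' = 18.1 − 9.81 = 8.290 kN/m³. h₂ = H − d_w = 4.4 m.
σ'_h: at surface K_a·q = 10.01; at WT K_a(q+γd_w) = 19.75; at base K_a(q+γd_w+γ'h₂) = 34.96 kPa.
P₁ = ½(10.01+19.75)×1.4 = 20.83; P₂ = ½(19.75+34.96)×4.4 = 120.4; P_w = ½γ_w h₂² = 94.96.
Total = 20.83+120.4+94.96 = 236.2 kN/m.

236 kN/m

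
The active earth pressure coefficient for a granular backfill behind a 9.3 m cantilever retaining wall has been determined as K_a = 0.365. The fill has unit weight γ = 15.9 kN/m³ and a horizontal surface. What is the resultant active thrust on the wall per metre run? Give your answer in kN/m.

251 kN/m

P = ½ K_a γ H² = 0.5 × 0.365 × 15.9 × 9.3² = 251.0 kN/m.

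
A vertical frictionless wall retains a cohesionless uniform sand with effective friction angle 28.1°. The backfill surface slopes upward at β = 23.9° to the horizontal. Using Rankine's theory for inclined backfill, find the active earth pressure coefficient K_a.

0.534

K_a = cos β · (cos β − √(cos²β − cos²φ)) / (cos β + √(cos²β − cos²φ)).
cos β = 0.9143, cos φ = 0.8821, √(cos²β − cos²φ) = 0.2402.
K_a = 0.9143 × (0.9143 − 0.2402)/(0.9143 + 0.2402) = 0.5338.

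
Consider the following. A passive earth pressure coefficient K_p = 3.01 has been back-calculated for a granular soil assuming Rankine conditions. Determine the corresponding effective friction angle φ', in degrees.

K_p = (1+sin φ)/(1−sin φ) ⇒ sin φ = (K_p − 1)/(K_p + 1) = 0.5012.
φ = arcsin(0.5012) = 30.08°.

30.1°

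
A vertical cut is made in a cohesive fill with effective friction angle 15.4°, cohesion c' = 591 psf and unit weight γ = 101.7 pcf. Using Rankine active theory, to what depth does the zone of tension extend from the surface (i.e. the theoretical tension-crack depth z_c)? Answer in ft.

15.3 ft

K_a = tan²(45° − 15.4°/2) = 0.5803; √K_a = 0.7618.
The active pressure is zero where K_a γ z = 2c√K_a, so z_c = 2c/(γ√K_a) = 2×591/(101.7×0.7618) = 15.26 ft.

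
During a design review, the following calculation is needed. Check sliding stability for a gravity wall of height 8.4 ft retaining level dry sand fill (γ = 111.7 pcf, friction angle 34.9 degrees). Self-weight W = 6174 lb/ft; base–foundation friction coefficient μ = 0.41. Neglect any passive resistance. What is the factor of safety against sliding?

2.36

K_a = tan²(45° − 34.9°/2) = 0.2721.
P_a = ½K_aγH² = 0.5×0.2721×111.7×8.4² = 1072 lb/ft, acting at H/3 = 2.800 ft above the base.
FS_sliding = μW / P_a = 0.41×6174 / 1072 = 2.360.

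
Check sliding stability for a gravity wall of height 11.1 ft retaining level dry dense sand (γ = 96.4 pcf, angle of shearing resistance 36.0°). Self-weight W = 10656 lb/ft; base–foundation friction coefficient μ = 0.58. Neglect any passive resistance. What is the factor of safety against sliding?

4.01

K_a = tan²(45° − 36.0°/2) = 0.2596.
P_a = ½K_aγH² = 0.5×0.2596×96.4×11.1² = 1542 lb/ft, acting at H/3 = 3.700 ft above the base.
FS_sliding = μW / P_a = 0.58×10656 / 1542 = 4.009.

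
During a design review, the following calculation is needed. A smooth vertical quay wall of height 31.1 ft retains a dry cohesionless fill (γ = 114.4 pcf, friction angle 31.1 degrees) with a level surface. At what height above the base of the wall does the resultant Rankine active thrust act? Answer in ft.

K_a = 0.3188.
The pressure distribution is triangular, so the resultant acts at H/3 above the base = 31.1/3 = 10.37 ft.

10.4 ft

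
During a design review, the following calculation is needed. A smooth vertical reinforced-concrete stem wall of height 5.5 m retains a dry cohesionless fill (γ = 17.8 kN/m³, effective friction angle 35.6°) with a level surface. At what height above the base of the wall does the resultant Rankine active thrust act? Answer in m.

1.83 m

K_a = 0.2641.
The pressure distribution is triangular, so the resultant acts at H/3 above the base = 5.5/3 = 1.833 m.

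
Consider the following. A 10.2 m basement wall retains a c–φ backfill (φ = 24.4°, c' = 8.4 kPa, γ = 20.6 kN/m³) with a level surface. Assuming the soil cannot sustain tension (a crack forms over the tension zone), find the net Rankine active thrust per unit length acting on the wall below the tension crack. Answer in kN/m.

K_a = 0.4153; √K_a = 0.6445.
Tension-crack depth z_c = 2c/(γ√K_a) = 2×8.4/(20.6×0.6445) = 1.265 m.
σ_a at base = K_a γ H − 2c√K_a = 0.4153×20.6×10.2 − 2×8.4×0.6445 = 76.44 kPa.
P_a = ½ × 76.44 × (H − z_c) = 0.5×76.44×8.935 = 341.5 kN/m.

341 kN/m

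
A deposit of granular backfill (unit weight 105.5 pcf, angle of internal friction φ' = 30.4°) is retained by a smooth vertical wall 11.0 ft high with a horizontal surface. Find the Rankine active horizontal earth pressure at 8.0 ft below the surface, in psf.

277 psf

K_a = (1 − sin φ)/(1 + sin φ) = 0.3280.
σ_h = K_a γ z = 0.3280 × 105.5 × 8.0 = 276.8 psf.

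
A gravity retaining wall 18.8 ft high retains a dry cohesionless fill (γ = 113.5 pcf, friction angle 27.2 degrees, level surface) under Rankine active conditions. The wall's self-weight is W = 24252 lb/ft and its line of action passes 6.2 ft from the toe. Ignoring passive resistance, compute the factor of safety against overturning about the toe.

3.21

K_a = tan²(45° − 27.2°/2) = 0.3726.
P_a = ½K_aγH² = 0.5×0.3726×113.5×18.8² = 7473 lb/ft, acting at H/3 = 6.267 ft above the base.
Overturning moment M_o = P_a × H/3 = 7473 × 6.267 = 46830.
Resisting moment M_r = W × 6.2 = 24252 × 6.2 = 150400.
FS_overturning = M_r/M_o = 150400/46830 = 3.211.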